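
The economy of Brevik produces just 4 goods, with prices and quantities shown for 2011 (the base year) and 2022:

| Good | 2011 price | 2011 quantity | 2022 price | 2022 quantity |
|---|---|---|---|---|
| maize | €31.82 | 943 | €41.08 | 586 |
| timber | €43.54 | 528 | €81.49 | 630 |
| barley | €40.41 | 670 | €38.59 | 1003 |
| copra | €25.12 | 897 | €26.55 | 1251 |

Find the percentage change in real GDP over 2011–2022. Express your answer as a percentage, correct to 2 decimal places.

15.04%

Real GDP 2011 = Nominal GDP 2011 = 31.82·943 + 43.54·528 + 40.41·670 + 25.12·897 = 102602.72.
Real GDP 2022 (at 2011 prices) = 31.82·586 + 43.54·630 + 40.41·1003 + 25.12·1251 = 118033.07.
Real growth = 118033.07/102602.72 − 1 = 0.1504.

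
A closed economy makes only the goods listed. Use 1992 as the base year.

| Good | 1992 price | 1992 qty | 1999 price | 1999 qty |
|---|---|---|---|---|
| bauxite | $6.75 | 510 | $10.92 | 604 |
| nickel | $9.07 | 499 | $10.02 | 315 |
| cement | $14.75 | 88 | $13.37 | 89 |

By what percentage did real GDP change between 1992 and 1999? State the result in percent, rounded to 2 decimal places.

Real GDP 1992 = Nominal GDP 1992 = 6.75·510 + 9.07·499 + 14.75·88 = 9266.43.
Real GDP 1999 (at 1992 prices) = 6.75·604 + 9.07·315 + 14.75·89 = 8246.80.
Real growth = 8246.80/9266.43 − 1 = -0.1100.

-11.00%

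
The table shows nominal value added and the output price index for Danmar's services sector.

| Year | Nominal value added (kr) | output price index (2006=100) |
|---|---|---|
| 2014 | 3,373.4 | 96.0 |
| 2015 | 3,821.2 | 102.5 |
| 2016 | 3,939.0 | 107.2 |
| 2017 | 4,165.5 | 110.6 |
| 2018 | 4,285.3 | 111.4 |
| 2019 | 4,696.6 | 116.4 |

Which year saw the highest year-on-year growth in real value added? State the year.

2015

2015: real = 3821.2/1.025 = 3728.00; growth vs 2014 (3513.96) = 6.09%.
2016: real = 3939.0/1.072 = 3674.44; growth vs 2015 (3728.00) = -1.44%.
2017: real = 4165.5/1.106 = 3766.27; growth vs 2016 (3674.44) = 2.50%.
2018: real = 4285.3/1.114 = 3846.77; growth vs 2017 (3766.27) = 2.14%.
2019: real = 4696.6/1.164 = 4034.88; growth vs 2018 (3846.77) = 4.89%.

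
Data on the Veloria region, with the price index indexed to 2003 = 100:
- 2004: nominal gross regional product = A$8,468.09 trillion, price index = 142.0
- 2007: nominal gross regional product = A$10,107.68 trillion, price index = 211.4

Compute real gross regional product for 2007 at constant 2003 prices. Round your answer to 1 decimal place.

A$4,781.3 trillion

Real gross regional product = Nominal / (price index/100) = 10107.68 / 2.114 = 4781.31.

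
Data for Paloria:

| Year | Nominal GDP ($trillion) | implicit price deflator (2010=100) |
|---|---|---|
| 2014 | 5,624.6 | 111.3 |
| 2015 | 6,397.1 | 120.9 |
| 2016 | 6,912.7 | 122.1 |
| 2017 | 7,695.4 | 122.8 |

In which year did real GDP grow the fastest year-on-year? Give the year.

2015: real = 6397.1/1.209 = 5291.23; growth vs 2014 (5053.55) = 4.70%.
2016: real = 6912.7/1.221 = 5661.51; growth vs 2015 (5291.23) = 7.00%.
2017: real = 7695.4/1.228 = 6266.61; growth vs 2016 (5661.51) = 10.69%.

2017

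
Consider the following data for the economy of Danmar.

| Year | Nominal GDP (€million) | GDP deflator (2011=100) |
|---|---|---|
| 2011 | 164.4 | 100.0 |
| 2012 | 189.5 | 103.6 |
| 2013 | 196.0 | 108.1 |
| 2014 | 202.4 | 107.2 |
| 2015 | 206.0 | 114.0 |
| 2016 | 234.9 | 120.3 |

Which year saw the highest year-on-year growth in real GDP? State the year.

2012

2012: real = 189.5/1.036 = 182.92; growth vs 2011 (164.40) = 11.27%.
2013: real = 196.0/1.081 = 181.31; growth vs 2012 (182.92) = -0.88%.
2014: real = 202.4/1.072 = 188.81; growth vs 2013 (181.31) = 4.14%.
2015: real = 206.0/1.140 = 180.70; growth vs 2014 (188.81) = -4.30%.
2016: real = 234.9/1.203 = 195.26; growth vs 2015 (180.70) = 8.06%.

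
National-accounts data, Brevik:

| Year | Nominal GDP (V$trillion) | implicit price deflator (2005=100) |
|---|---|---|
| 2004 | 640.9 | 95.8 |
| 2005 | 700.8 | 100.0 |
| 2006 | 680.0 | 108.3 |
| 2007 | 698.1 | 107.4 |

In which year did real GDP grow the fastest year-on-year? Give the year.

2005

2005: real = 700.8/1.000 = 700.80; growth vs 2004 (669.00) = 4.75%.
2006: real = 680.0/1.083 = 627.89; growth vs 2005 (700.80) = -10.40%.
2007: real = 698.1/1.074 = 650.00; growth vs 2006 (627.89) = 3.52%.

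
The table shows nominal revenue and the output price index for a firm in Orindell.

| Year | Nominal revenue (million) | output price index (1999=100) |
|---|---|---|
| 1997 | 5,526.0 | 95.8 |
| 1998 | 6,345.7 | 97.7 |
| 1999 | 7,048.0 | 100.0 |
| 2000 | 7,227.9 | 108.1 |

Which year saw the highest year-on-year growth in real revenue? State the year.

1998: real = 6345.7/0.977 = 6495.09; growth vs 1997 (5768.27) = 12.60%.
1999: real = 7048.0/1.000 = 7048.00; growth vs 1998 (6495.09) = 8.51%.
2000: real = 7227.9/1.081 = 6686.31; growth vs 1999 (7048.00) = -5.13%.

1998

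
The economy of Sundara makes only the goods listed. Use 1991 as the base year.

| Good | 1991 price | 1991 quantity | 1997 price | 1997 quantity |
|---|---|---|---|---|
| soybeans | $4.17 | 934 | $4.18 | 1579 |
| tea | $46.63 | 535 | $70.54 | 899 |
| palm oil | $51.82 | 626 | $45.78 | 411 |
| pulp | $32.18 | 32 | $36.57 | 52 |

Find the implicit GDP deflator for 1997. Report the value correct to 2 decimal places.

Nominal GDP 1997 = 4.18·1579 + 70.54·899 + 45.78·411 + 36.57·52 = 90732.90.
Real GDP 1997 (at 1991 prices) = 4.17·1579 + 46.63·899 + 51.82·411 + 32.18·52 = 71476.18.
Deflator = Nominal/Real × 100 = 90732.90/71476.18 × 100 = 126.941.

126.94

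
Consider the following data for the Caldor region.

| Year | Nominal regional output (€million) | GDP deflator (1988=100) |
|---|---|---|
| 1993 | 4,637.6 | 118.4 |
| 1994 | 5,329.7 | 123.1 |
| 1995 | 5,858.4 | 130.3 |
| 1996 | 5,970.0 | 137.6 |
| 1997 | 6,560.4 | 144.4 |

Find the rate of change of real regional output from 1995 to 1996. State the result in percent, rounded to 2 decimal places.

-3.50%

Real regional output 1995 = 5858.4/1.303 = 4496.09.
Real regional output 1996 = 5970.0/1.376 = 4338.66.
Change = 4338.66/4496.09 − 1 = -0.0350.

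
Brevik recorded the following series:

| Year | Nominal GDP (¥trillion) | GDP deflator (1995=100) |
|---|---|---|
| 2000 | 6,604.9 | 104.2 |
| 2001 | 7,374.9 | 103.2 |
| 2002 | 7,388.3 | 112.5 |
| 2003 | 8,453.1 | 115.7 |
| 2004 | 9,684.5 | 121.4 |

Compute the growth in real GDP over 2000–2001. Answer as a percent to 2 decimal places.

Real GDP 2000 = 6604.9/1.042 = 6338.68.
Real GDP 2001 = 7374.9/1.032 = 7146.22.
Change = 7146.22/6338.68 − 1 = 0.1274.

12.74%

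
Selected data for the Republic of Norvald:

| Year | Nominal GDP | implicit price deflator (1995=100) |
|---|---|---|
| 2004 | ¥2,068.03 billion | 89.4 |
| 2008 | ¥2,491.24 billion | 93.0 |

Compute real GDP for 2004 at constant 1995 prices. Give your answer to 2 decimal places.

Real GDP = Nominal / (implicit price deflator/100) = 2068.03 / 0.894 = 2313.23.

¥2,313.23 billion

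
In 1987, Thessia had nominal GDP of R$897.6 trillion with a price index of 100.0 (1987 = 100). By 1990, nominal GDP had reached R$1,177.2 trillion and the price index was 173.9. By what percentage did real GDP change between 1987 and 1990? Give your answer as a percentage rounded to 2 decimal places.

Real GDP 1987 = 897.6 / 1.000 = 897.60.
Real GDP 1990 = 1177.2 / 1.739 = 676.94.
Real growth = 676.94 / 897.60 − 1 = -0.2458.

-24.58%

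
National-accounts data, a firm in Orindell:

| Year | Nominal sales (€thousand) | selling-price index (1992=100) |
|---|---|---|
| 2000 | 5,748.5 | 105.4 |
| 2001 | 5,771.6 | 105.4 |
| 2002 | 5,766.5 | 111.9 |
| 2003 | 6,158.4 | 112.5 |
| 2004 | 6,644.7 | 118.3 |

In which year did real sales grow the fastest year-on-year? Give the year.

2003

2001: real = 5771.6/1.054 = 5475.90; growth vs 2000 (5453.98) = 0.40%.
2002: real = 5766.5/1.119 = 5153.26; growth vs 2001 (5475.90) = -5.89%.
2003: real = 6158.4/1.125 = 5474.13; growth vs 2002 (5153.26) = 6.23%.
2004: real = 6644.7/1.183 = 5616.82; growth vs 2003 (5474.13) = 2.61%.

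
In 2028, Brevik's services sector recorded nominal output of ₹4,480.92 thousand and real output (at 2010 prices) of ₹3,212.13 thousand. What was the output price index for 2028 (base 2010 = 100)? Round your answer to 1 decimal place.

output price index = (Nominal / Real) × 100 = 4480.92 / 3212.13 × 100 = 139.50.

139.5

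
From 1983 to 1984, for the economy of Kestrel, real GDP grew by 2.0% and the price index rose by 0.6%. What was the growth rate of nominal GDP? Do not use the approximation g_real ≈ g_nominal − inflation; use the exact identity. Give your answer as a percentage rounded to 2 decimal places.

(1 + g_nom) = (1 + g_real)(1 + π) = 1.0200 × 1.0060 = 1.02612.

2.61%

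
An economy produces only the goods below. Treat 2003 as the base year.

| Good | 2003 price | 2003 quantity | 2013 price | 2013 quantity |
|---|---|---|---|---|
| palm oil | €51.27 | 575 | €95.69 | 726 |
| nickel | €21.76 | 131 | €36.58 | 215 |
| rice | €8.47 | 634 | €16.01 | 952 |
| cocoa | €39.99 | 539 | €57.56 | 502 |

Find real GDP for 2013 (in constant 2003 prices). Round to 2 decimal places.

€70038.84

Real GDP 2013 = Σ (p_2003 × q_2013) = 51.27·726 + 21.76·215 + 8.47·952 + 39.99·502 = 70038.84.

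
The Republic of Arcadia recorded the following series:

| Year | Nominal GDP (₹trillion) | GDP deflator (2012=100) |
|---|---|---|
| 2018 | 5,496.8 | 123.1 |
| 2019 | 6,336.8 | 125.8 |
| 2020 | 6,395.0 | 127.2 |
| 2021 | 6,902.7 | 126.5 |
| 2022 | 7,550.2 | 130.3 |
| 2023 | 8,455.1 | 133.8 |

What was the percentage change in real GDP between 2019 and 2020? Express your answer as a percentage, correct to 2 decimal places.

Real GDP 2019 = 6336.8/1.258 = 5037.20.
Real GDP 2020 = 6395.0/1.272 = 5027.52.
Change = 5027.52/5037.20 − 1 = -0.0019.

-0.19%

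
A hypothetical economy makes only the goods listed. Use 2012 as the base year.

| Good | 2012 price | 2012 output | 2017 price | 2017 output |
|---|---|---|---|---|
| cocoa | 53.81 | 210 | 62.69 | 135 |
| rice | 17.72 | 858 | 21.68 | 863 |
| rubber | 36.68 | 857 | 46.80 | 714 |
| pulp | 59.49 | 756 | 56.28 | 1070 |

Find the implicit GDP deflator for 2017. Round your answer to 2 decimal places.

Nominal GDP 2017 = 62.69·135 + 21.68·863 + 46.80·714 + 56.28·1070 = 120807.79.
Real GDP 2017 (at 2012 prices) = 53.81·135 + 17.72·863 + 36.68·714 + 59.49·1070 = 112400.53.
Deflator = Nominal/Real × 100 = 120807.79/112400.53 × 100 = 107.480.

107.48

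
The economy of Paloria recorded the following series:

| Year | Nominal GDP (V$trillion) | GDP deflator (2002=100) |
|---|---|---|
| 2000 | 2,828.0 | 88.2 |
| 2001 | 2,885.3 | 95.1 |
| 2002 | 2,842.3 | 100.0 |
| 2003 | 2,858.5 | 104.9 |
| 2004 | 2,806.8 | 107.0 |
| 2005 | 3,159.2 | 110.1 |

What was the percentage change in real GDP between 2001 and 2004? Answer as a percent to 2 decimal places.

-13.54%

Real GDP 2001 = 2885.3/0.951 = 3033.96.
Real GDP 2004 = 2806.8/1.070 = 2623.18.
Change = 2623.18/3033.96 − 1 = -0.1354.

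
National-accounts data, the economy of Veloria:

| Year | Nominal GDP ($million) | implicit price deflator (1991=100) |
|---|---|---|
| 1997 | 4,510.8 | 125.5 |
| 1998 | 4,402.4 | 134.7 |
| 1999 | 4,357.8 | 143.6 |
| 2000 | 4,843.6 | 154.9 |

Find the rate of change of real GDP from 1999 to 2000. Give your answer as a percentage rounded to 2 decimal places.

3.04%

Real GDP 1999 = 4357.8/1.436 = 3034.68.
Real GDP 2000 = 4843.6/1.549 = 3126.92.
Change = 3126.92/3034.68 − 1 = 0.0304.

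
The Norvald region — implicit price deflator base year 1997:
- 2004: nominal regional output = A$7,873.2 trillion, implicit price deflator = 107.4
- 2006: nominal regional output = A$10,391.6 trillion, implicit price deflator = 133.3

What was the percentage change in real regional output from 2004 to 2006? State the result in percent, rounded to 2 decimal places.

6.34%

Deflate each year: 2004 → 7873.2/1.074 = 7330.73; 2006 → 10391.6/1.333 = 7795.65.
So real regional output changed by 7795.65/7330.73 − 1 = 0.0634, i.e. 6.34%.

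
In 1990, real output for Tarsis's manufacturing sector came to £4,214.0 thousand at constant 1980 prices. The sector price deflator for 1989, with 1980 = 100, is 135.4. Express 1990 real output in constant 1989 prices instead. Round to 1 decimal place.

Real output in 1989 prices = Real output in 1980 prices × (P_1989/P_1980) = 4214.0 × 1.354 = 5705.76.

£5,705.8 thousand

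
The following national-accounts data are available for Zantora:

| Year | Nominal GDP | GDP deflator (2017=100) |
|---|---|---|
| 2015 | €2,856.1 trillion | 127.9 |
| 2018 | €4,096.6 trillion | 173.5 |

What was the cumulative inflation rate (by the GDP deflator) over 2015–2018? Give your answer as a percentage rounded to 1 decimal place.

Price-level change = 173.5 / 127.9 − 1 = 0.3565.

35.7%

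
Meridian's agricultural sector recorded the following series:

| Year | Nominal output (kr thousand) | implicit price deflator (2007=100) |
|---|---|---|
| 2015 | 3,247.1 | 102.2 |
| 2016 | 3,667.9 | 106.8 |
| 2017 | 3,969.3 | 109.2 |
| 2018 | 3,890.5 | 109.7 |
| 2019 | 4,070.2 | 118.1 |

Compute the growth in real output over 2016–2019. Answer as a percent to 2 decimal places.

Real output 2016 = 3667.9/1.068 = 3434.36.
Real output 2019 = 4070.2/1.181 = 3446.40.
Change = 3446.40/3434.36 − 1 = 0.0035.

0.35%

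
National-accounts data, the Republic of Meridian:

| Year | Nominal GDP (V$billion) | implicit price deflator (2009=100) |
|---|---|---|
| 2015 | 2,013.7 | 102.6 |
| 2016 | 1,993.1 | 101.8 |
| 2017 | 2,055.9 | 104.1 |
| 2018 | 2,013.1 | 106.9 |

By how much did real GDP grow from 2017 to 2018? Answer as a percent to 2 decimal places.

-4.65%

Real GDP 2017 = 2055.9/1.041 = 1974.93.
Real GDP 2018 = 2013.1/1.069 = 1883.16.
Change = 1883.16/1974.93 − 1 = -0.0465.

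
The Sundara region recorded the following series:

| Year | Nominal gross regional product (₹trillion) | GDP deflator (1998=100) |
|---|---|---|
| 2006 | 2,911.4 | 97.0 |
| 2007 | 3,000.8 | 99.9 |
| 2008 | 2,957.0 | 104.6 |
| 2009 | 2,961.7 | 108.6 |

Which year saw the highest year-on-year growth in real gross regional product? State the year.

2007: real = 3000.8/0.999 = 3003.80; growth vs 2006 (3001.44) = 0.08%.
2008: real = 2957.0/1.046 = 2826.96; growth vs 2007 (3003.80) = -5.89%.
2009: real = 2961.7/1.086 = 2727.16; growth vs 2008 (2826.96) = -3.53%.

2007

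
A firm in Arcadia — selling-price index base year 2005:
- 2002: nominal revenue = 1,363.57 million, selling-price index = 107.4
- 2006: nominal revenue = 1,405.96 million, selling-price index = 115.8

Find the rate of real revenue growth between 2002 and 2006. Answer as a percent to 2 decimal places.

-4.37%

Real revenue 2002 = 1363.57 / 1.074 = 1269.62.
Real revenue 2006 = 1405.96 / 1.158 = 1214.13.
Real growth = 1214.13 / 1269.62 − 1 = -0.0437.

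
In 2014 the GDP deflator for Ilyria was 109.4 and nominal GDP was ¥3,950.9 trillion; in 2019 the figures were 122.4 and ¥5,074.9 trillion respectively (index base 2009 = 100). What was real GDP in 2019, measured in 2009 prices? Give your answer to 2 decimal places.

¥4,146.16 trillion

Real GDP = Nominal / (GDP deflator/100) = 5074.9 / 1.224 = 4146.16.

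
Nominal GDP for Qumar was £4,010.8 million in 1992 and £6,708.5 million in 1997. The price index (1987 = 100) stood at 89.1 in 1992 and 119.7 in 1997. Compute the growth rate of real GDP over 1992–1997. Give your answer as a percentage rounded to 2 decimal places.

24.50%

Deflate each year: 1992 → 4010.8/0.891 = 4501.46; 1997 → 6708.5/1.197 = 5604.43.
So real GDP changed by 5604.43/4501.46 − 1 = 0.2450, i.e. 24.50%.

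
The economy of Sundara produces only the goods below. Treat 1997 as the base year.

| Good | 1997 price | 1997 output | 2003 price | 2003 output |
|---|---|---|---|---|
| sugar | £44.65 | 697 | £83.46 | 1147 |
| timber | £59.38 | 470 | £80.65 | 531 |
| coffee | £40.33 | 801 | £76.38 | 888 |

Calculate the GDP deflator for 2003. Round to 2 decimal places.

Nominal GDP 2003 = 83.46·1147 + 80.65·531 + 76.38·888 = 206379.21.
Real GDP 2003 (at 1997 prices) = 44.65·1147 + 59.38·531 + 40.33·888 = 118557.37.
Deflator = Nominal/Real × 100 = 206379.21/118557.37 × 100 = 174.075.

174.08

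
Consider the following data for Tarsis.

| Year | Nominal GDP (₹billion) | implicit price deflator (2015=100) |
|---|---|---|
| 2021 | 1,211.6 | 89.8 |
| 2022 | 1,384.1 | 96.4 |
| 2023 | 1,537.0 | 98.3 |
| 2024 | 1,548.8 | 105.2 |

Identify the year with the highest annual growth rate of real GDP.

2023

2022: real = 1384.1/0.964 = 1435.79; growth vs 2021 (1349.22) = 6.42%.
2023: real = 1537.0/0.983 = 1563.58; growth vs 2022 (1435.79) = 8.90%.
2024: real = 1548.8/1.052 = 1472.24; growth vs 2023 (1563.58) = -5.84%.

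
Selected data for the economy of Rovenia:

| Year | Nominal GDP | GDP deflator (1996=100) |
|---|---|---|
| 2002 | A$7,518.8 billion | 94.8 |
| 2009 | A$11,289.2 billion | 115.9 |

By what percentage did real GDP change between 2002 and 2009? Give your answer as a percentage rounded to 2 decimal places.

22.81%

Real GDP 2002 = 7518.8 / 0.948 = 7931.22.
Real GDP 2009 = 11289.2 / 1.159 = 9740.47.
Real growth = 9740.47 / 7931.22 − 1 = 0.2281.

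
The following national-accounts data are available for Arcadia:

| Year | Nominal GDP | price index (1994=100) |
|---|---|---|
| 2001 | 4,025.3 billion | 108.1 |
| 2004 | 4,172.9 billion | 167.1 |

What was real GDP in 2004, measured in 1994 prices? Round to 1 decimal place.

Real GDP = Nominal / (price index/100) = 4172.9 / 1.671 = 2497.25.

2,497.2 billion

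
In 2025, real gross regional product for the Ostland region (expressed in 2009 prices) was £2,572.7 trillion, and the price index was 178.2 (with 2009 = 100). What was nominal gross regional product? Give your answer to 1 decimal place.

£4,584.6 trillion

Nominal gross regional product = Real × (price index/100) = 2572.7 × 1.782 = 4584.55.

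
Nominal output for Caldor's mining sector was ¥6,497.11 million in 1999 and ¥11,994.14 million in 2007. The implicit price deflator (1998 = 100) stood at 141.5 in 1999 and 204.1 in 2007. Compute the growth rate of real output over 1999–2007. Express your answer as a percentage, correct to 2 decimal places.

27.99%

Real output 1999 = 6497.11 / 1.415 = 4591.60.
Real output 2007 = 11994.14 / 2.041 = 5876.60.
Real growth = 5876.60 / 4591.60 − 1 = 0.2799.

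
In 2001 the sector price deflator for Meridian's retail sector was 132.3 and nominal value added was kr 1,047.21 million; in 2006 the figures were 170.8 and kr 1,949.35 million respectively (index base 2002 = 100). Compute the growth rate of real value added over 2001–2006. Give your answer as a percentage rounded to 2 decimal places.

Deflate each year: 2001 → 1047.21/1.323 = 791.54; 2006 → 1949.35/1.708 = 1141.31.
So real value added changed by 1141.31/791.54 − 1 = 0.4419, i.e. 44.19%.

44.19%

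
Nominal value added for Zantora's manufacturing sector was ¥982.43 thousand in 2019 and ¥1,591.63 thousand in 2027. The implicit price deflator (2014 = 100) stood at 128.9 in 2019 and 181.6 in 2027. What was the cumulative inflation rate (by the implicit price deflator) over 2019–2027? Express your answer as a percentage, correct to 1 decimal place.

Price-level change = 181.6 / 128.9 − 1 = 0.4088.

40.9%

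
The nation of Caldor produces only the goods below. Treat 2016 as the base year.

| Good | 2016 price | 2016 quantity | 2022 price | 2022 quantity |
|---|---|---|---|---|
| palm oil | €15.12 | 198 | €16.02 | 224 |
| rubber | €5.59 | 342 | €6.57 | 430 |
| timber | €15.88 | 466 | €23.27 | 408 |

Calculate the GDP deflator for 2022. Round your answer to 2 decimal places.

129.65

Nominal GDP 2022 = 16.02·224 + 6.57·430 + 23.27·408 = 15907.74.
Real GDP 2022 (at 2016 prices) = 15.12·224 + 5.59·430 + 15.88·408 = 12269.62.
Deflator = Nominal/Real × 100 = 15907.74/12269.62 × 100 = 129.651.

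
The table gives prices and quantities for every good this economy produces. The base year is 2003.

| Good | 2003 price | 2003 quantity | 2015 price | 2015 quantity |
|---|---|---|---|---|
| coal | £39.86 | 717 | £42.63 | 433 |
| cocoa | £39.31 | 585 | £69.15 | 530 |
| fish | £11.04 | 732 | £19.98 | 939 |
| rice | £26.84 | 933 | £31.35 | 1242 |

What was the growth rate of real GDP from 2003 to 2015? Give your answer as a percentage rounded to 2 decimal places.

Real GDP 2003 = Nominal GDP 2003 = 39.86·717 + 39.31·585 + 11.04·732 + 26.84·933 = 84698.97.
Real GDP 2015 (at 2003 prices) = 39.86·433 + 39.31·530 + 11.04·939 + 26.84·1242 = 81795.52.
Real growth = 81795.52/84698.97 − 1 = -0.0343.

-3.43%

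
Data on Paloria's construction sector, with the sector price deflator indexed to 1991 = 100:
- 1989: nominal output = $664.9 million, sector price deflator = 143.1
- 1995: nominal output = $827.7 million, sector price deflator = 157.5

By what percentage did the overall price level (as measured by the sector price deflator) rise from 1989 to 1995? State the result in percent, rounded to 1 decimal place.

10.1%

Price-level change = 157.5 / 143.1 − 1 = 0.1006.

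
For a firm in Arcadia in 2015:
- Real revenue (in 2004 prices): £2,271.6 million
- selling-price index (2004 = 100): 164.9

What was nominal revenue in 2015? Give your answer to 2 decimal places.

Nominal revenue = Real × (selling-price index/100) = 2271.6 × 1.649 = 3745.87.

£3,745.87 million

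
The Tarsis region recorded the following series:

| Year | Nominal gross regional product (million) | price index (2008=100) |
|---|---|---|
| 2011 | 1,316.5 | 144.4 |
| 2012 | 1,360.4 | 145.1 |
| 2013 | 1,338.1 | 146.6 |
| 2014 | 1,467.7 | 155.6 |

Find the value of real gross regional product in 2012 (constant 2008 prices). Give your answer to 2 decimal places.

Real gross regional product 2012 = 1360.4 / 1.451 = 937.56.

937.56 million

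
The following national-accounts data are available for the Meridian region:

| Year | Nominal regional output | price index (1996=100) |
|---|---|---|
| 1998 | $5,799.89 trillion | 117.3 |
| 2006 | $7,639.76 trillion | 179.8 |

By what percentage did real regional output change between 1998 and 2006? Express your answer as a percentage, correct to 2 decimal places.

-14.07%

Deflate each year: 1998 → 5799.89/1.173 = 4944.49; 2006 → 7639.76/1.798 = 4249.03.
So real regional output changed by 4249.03/4944.49 − 1 = -0.1407, i.e. -14.07%.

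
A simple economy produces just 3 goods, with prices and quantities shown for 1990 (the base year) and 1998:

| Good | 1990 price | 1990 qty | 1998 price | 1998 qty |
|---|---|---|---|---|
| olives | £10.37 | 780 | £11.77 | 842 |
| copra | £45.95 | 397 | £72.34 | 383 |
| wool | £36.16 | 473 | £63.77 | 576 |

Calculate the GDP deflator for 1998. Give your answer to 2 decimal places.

Nominal GDP 1998 = 11.77·842 + 72.34·383 + 63.77·576 = 74348.08.
Real GDP 1998 (at 1990 prices) = 10.37·842 + 45.95·383 + 36.16·576 = 47158.55.
Deflator = Nominal/Real × 100 = 74348.08/47158.55 × 100 = 157.656.

157.66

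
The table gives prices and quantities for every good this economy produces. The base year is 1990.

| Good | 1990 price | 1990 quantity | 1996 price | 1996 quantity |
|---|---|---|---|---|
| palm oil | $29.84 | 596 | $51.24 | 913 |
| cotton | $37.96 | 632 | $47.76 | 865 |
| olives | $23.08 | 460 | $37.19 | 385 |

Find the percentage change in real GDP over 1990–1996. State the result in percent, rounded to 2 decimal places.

31.63%

Real GDP 1990 = Nominal GDP 1990 = 29.84·596 + 37.96·632 + 23.08·460 = 52392.16.
Real GDP 1996 (at 1990 prices) = 29.84·913 + 37.96·865 + 23.08·385 = 68965.12.
Real growth = 68965.12/52392.16 − 1 = 0.3163.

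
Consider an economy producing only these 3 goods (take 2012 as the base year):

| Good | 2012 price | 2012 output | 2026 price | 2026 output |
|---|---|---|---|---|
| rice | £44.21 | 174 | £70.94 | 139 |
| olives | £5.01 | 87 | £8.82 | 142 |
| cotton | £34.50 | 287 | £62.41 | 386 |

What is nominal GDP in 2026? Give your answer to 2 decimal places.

Nominal GDP 2026 = Σ (p_2026 × q_2026) = 70.94·139 + 8.82·142 + 62.41·386 = 35203.36.

£35203.36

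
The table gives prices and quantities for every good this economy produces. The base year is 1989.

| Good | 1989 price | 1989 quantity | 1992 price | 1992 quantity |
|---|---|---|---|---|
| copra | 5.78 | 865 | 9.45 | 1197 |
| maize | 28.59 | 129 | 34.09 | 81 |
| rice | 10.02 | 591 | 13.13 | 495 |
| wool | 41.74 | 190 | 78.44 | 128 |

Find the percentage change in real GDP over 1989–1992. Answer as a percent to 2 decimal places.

-13.32%

Real GDP 1989 = Nominal GDP 1989 = 5.78·865 + 28.59·129 + 10.02·591 + 41.74·190 = 22540.23.
Real GDP 1992 (at 1989 prices) = 5.78·1197 + 28.59·81 + 10.02·495 + 41.74·128 = 19537.07.
Real growth = 19537.07/22540.23 − 1 = -0.1332.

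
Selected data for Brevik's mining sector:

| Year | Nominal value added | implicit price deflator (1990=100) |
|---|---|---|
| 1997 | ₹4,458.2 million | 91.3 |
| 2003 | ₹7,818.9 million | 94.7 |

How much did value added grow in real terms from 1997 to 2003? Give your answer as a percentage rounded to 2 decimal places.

Deflate each year: 1997 → 4458.2/0.913 = 4883.02; 2003 → 7818.9/0.947 = 8256.49.
So real value added changed by 8256.49/4883.02 − 1 = 0.6909, i.e. 69.09%.

69.09%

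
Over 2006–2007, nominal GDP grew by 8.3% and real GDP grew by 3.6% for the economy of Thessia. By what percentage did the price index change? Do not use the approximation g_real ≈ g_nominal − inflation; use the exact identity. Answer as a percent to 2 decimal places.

(1 + g_nom) = (1 + g_real)(1 + π), so π = 1.0830 / 1.0360 − 1 = 0.04537.

4.54%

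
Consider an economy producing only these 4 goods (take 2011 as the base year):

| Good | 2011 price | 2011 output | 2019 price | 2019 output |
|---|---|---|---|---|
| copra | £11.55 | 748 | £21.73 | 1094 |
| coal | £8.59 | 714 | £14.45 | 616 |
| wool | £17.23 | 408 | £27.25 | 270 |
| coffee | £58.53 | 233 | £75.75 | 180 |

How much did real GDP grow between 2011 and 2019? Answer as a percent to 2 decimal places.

-6.56%

Real GDP 2011 = Nominal GDP 2011 = 11.55·748 + 8.59·714 + 17.23·408 + 58.53·233 = 35439.99.
Real GDP 2019 (at 2011 prices) = 11.55·1094 + 8.59·616 + 17.23·270 + 58.53·180 = 33114.64.
Real growth = 33114.64/35439.99 − 1 = -0.0656.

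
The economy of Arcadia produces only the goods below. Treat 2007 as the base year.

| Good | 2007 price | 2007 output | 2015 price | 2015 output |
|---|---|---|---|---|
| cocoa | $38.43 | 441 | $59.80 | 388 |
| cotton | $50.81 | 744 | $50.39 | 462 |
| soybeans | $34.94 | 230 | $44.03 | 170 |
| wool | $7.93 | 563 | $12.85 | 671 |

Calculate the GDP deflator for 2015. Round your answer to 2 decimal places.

Nominal GDP 2015 = 59.80·388 + 50.39·462 + 44.03·170 + 12.85·671 = 62590.03.
Real GDP 2015 (at 2007 prices) = 38.43·388 + 50.81·462 + 34.94·170 + 7.93·671 = 49645.89.
Deflator = Nominal/Real × 100 = 62590.03/49645.89 × 100 = 126.073.

126.07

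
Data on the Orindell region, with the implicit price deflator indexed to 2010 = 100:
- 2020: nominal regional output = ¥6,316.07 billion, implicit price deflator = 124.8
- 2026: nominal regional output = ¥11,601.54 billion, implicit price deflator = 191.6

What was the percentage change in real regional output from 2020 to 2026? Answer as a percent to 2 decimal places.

19.64%

Real regional output 2020 = 6316.07 / 1.248 = 5060.95.
Real regional output 2026 = 11601.54 / 1.916 = 6055.08.
Real growth = 6055.08 / 5060.95 − 1 = 0.1964.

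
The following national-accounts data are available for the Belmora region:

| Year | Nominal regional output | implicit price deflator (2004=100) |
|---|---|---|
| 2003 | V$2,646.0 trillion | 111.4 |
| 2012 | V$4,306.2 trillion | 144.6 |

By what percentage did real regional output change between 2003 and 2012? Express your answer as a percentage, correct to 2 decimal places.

Deflate each year: 2003 → 2646.0/1.114 = 2375.22; 2012 → 4306.2/1.446 = 2978.01.
So real regional output changed by 2978.01/2375.22 − 1 = 0.2538, i.e. 25.38%.

25.38%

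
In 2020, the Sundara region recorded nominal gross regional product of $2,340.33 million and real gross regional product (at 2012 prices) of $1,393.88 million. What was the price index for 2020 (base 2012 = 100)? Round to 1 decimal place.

price index = (Nominal / Real) × 100 = 2340.33 / 1393.88 × 100 = 167.90.

167.9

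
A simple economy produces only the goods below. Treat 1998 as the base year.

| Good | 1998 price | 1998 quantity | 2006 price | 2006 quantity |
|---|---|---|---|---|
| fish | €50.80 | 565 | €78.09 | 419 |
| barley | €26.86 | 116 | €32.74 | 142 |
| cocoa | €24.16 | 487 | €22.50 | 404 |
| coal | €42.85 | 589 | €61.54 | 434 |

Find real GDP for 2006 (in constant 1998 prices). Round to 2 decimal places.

€53456.86

Real GDP 2006 = Σ (p_1998 × q_2006) = 50.80·419 + 26.86·142 + 24.16·404 + 42.85·434 = 53456.86.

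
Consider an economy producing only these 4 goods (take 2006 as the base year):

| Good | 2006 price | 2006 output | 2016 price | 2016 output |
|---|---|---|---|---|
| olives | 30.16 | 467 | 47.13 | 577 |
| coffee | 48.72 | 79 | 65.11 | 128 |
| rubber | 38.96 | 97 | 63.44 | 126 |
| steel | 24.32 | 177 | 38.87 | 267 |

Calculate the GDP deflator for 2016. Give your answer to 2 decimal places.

Nominal GDP 2016 = 47.13·577 + 65.11·128 + 63.44·126 + 38.87·267 = 53899.82.
Real GDP 2016 (at 2006 prices) = 30.16·577 + 48.72·128 + 38.96·126 + 24.32·267 = 35040.88.
Deflator = Nominal/Real × 100 = 53899.82/35040.88 × 100 = 153.820.

153.82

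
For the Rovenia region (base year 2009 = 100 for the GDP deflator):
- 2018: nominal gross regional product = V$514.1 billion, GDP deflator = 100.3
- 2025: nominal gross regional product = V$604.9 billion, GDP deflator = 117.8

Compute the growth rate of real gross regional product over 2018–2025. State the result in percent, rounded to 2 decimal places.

0.18%

Real gross regional product 2018 = 514.1 / 1.003 = 512.56.
Real gross regional product 2025 = 604.9 / 1.178 = 513.50.
Real growth = 513.50 / 512.56 − 1 = 0.0018.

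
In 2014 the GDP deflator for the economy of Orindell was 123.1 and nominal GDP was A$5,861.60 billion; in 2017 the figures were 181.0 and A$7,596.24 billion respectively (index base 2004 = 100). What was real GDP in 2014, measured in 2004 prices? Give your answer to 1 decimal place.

Real GDP = Nominal / (GDP deflator/100) = 5861.60 / 1.231 = 4761.66.

A$4,761.7 billion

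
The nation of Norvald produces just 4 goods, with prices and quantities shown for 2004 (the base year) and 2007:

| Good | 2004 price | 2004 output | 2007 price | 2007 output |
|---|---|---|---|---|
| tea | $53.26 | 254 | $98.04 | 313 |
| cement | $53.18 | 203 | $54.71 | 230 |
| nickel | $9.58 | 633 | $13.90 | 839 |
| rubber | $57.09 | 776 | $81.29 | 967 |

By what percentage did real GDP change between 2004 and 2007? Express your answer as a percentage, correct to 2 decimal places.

23.37%

Real GDP 2004 = Nominal GDP 2004 = 53.26·254 + 53.18·203 + 9.58·633 + 57.09·776 = 74689.56.
Real GDP 2007 (at 2004 prices) = 53.26·313 + 53.18·230 + 9.58·839 + 57.09·967 = 92145.43.
Real growth = 92145.43/74689.56 − 1 = 0.2337.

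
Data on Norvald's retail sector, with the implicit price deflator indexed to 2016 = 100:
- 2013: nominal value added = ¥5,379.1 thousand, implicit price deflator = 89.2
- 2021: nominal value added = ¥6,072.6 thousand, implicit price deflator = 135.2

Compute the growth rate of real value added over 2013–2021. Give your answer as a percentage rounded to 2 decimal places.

Deflate each year: 2013 → 5379.1/0.892 = 6030.38; 2021 → 6072.6/1.352 = 4491.57.
So real value added changed by 4491.57/6030.38 − 1 = -0.2552, i.e. -25.52%.

-25.52%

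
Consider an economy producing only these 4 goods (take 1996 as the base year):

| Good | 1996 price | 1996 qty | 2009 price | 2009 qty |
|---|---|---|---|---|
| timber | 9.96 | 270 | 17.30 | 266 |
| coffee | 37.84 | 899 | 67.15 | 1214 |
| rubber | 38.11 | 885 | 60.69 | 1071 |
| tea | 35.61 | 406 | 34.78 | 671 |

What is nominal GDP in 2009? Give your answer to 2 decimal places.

Nominal GDP 2009 = Σ (p_2009 × q_2009) = 17.30·266 + 67.15·1214 + 60.69·1071 + 34.78·671 = 174458.27.

174458.27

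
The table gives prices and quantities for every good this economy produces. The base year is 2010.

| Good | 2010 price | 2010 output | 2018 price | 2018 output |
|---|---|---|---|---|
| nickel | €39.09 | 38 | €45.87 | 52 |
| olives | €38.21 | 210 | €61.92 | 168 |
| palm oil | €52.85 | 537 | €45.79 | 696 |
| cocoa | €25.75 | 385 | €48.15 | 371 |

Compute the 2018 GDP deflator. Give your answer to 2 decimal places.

Nominal GDP 2018 = 45.87·52 + 61.92·168 + 45.79·696 + 48.15·371 = 62521.29.
Real GDP 2018 (at 2010 prices) = 39.09·52 + 38.21·168 + 52.85·696 + 25.75·371 = 54788.81.
Deflator = Nominal/Real × 100 = 62521.29/54788.81 × 100 = 114.113.

114.11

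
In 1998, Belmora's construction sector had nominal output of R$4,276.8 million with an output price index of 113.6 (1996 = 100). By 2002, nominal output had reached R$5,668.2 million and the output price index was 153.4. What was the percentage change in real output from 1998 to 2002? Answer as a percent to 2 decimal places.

-1.85%

Real output 1998 = 4276.8 / 1.136 = 3764.79.
Real output 2002 = 5668.2 / 1.534 = 3695.05.
Real growth = 3695.05 / 3764.79 − 1 = -0.0185.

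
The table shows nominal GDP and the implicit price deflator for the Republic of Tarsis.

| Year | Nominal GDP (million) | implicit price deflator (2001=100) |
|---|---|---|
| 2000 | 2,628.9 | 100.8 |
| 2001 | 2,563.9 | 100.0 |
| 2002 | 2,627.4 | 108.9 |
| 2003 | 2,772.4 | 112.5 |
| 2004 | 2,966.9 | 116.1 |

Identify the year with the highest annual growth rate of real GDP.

2004

2001: real = 2563.9/1.000 = 2563.90; growth vs 2000 (2608.04) = -1.69%.
2002: real = 2627.4/1.089 = 2412.67; growth vs 2001 (2563.90) = -5.90%.
2003: real = 2772.4/1.125 = 2464.36; growth vs 2002 (2412.67) = 2.14%.
2004: real = 2966.9/1.161 = 2555.47; growth vs 2003 (2464.36) = 3.70%.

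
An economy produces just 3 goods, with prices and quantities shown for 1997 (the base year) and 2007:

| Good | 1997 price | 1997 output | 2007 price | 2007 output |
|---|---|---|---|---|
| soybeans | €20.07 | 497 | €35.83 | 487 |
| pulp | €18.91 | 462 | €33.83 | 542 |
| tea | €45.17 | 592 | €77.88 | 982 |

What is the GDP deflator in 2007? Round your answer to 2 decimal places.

Nominal GDP 2007 = 35.83·487 + 33.83·542 + 77.88·982 = 112263.23.
Real GDP 2007 (at 1997 prices) = 20.07·487 + 18.91·542 + 45.17·982 = 64380.25.
Deflator = Nominal/Real × 100 = 112263.23/64380.25 × 100 = 174.375.

174.38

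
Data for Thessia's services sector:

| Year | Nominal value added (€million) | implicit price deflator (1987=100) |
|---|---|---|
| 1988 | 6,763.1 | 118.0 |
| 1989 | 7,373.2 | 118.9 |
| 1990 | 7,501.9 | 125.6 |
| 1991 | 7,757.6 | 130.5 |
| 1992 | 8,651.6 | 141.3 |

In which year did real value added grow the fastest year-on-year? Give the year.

1989

1989: real = 7373.2/1.189 = 6201.18; growth vs 1988 (5731.44) = 8.20%.
1990: real = 7501.9/1.256 = 5972.85; growth vs 1989 (6201.18) = -3.68%.
1991: real = 7757.6/1.305 = 5944.52; growth vs 1990 (5972.85) = -0.47%.
1992: real = 8651.6/1.413 = 6122.86; growth vs 1991 (5944.52) = 3.00%.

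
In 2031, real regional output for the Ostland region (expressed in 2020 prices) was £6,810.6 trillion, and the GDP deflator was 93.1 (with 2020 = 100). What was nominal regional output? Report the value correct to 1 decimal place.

Nominal regional output = Real × (GDP deflator/100) = 6810.6 × 0.931 = 6340.67.

£6,340.7 trillion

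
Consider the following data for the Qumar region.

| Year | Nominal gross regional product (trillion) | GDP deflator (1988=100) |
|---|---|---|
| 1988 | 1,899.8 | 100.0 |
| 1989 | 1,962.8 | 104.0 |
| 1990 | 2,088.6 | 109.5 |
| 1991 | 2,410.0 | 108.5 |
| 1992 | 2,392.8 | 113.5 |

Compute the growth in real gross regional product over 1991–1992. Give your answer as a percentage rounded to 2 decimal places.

Real gross regional product 1991 = 2410.0/1.085 = 2221.20.
Real gross regional product 1992 = 2392.8/1.135 = 2108.19.
Change = 2108.19/2221.20 − 1 = -0.0509.

-5.09%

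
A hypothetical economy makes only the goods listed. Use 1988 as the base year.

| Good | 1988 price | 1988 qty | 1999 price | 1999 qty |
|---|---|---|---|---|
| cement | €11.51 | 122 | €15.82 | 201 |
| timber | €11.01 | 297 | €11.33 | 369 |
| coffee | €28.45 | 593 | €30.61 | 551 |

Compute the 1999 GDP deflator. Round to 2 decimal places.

Nominal GDP 1999 = 15.82·201 + 11.33·369 + 30.61·551 = 24226.70.
Real GDP 1999 (at 1988 prices) = 11.51·201 + 11.01·369 + 28.45·551 = 22052.15.
Deflator = Nominal/Real × 100 = 24226.70/22052.15 × 100 = 109.861.

109.86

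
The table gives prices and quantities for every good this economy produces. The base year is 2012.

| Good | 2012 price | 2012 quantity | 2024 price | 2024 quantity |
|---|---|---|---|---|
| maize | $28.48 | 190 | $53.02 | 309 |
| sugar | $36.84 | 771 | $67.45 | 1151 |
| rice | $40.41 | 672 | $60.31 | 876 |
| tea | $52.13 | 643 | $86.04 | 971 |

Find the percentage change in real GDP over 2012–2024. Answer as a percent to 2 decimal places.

45.22%

Real GDP 2012 = Nominal GDP 2012 = 28.48·190 + 36.84·771 + 40.41·672 + 52.13·643 = 94489.95.
Real GDP 2024 (at 2012 prices) = 28.48·309 + 36.84·1151 + 40.41·876 + 52.13·971 = 137220.55.
Real growth = 137220.55/94489.95 − 1 = 0.4522.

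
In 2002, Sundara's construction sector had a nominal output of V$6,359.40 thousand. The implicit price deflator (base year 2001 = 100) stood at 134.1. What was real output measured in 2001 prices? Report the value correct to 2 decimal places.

V$4,742.28 thousand

Real output = Nominal / (implicit price deflator/100) = 6359.40 / 1.341 = 4742.28.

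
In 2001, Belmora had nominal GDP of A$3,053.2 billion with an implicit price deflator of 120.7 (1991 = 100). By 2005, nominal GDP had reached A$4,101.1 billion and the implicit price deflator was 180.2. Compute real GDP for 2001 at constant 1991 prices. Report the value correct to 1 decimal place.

A$2,529.6 billion

Real GDP = Nominal / (implicit price deflator/100) = 3053.2 / 1.207 = 2529.58.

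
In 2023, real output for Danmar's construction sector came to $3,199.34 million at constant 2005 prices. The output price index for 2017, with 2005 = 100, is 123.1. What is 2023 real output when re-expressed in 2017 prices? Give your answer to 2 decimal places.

$3,938.39 million

Real output in 2017 prices = Real output in 2005 prices × (P_2017/P_2005) = 3199.34 × 1.231 = 3938.39.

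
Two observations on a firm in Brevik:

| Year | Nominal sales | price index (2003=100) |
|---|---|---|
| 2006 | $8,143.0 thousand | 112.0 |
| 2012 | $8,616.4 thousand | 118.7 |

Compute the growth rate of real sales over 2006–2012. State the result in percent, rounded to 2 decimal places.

-0.16%

Deflate each year: 2006 → 8143.0/1.120 = 7270.54; 2012 → 8616.4/1.187 = 7258.97.
So real sales changed by 7258.97/7270.54 − 1 = -0.0016, i.e. -0.16%.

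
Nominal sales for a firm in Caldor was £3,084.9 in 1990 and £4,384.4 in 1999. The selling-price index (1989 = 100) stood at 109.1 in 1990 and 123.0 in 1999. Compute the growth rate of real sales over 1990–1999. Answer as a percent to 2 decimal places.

Real sales 1990 = 3084.9 / 1.091 = 2827.59.
Real sales 1999 = 4384.4 / 1.230 = 3564.55.
Real growth = 3564.55 / 2827.59 − 1 = 0.2606.

26.06%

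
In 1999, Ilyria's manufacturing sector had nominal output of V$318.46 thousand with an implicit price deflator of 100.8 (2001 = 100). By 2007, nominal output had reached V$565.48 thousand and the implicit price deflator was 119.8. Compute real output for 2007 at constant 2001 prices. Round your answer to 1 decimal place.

V$472.0 thousand

Real output = Nominal / (implicit price deflator/100) = 565.48 / 1.198 = 472.02.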